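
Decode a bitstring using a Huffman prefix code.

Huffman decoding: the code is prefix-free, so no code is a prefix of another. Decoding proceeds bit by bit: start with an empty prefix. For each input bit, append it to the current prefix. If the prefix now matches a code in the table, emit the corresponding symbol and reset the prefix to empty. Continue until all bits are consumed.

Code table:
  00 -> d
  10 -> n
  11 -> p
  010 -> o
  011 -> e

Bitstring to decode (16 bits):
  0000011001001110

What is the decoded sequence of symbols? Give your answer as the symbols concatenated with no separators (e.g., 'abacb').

Answer: ddednen

Derivation:
Bit 0: prefix='0' (no match yet)
Bit 1: prefix='00' -> emit 'd', reset
Bit 2: prefix='0' (no match yet)
Bit 3: prefix='00' -> emit 'd', reset
Bit 4: prefix='0' (no match yet)
Bit 5: prefix='01' (no match yet)
Bit 6: prefix='011' -> emit 'e', reset
Bit 7: prefix='0' (no match yet)
Bit 8: prefix='00' -> emit 'd', reset
Bit 9: prefix='1' (no match yet)
Bit 10: prefix='10' -> emit 'n', reset
Bit 11: prefix='0' (no match yet)
Bit 12: prefix='01' (no match yet)
Bit 13: prefix='011' -> emit 'e', reset
Bit 14: prefix='1' (no match yet)
Bit 15: prefix='10' -> emit 'n', reset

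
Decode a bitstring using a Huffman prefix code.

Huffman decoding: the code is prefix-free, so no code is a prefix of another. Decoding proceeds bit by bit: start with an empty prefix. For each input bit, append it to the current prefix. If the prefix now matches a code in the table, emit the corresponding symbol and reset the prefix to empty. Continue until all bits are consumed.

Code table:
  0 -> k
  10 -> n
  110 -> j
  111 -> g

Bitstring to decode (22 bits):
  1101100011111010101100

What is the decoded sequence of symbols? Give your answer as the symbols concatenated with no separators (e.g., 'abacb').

Answer: jjkkgjnnjk

Derivation:
Bit 0: prefix='1' (no match yet)
Bit 1: prefix='11' (no match yet)
Bit 2: prefix='110' -> emit 'j', reset
Bit 3: prefix='1' (no match yet)
Bit 4: prefix='11' (no match yet)
Bit 5: prefix='110' -> emit 'j', reset
Bit 6: prefix='0' -> emit 'k', reset
Bit 7: prefix='0' -> emit 'k', reset
Bit 8: prefix='1' (no match yet)
Bit 9: prefix='11' (no match yet)
Bit 10: prefix='111' -> emit 'g', reset
Bit 11: prefix='1' (no match yet)
Bit 12: prefix='11' (no match yet)
Bit 13: prefix='110' -> emit 'j', reset
Bit 14: prefix='1' (no match yet)
Bit 15: prefix='10' -> emit 'n', reset
Bit 16: prefix='1' (no match yet)
Bit 17: prefix='10' -> emit 'n', reset
Bit 18: prefix='1' (no match yet)
Bit 19: prefix='11' (no match yet)
Bit 20: prefix='110' -> emit 'j', reset
Bit 21: prefix='0' -> emit 'k', reset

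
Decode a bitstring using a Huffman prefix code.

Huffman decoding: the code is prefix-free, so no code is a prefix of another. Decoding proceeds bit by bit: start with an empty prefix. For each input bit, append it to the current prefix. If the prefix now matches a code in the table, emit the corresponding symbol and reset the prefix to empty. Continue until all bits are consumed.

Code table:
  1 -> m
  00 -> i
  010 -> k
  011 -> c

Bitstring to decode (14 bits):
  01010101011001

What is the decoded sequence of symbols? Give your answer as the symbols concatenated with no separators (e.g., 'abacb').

Bit 0: prefix='0' (no match yet)
Bit 1: prefix='01' (no match yet)
Bit 2: prefix='010' -> emit 'k', reset
Bit 3: prefix='1' -> emit 'm', reset
Bit 4: prefix='0' (no match yet)
Bit 5: prefix='01' (no match yet)
Bit 6: prefix='010' -> emit 'k', reset
Bit 7: prefix='1' -> emit 'm', reset
Bit 8: prefix='0' (no match yet)
Bit 9: prefix='01' (no match yet)
Bit 10: prefix='011' -> emit 'c', reset
Bit 11: prefix='0' (no match yet)
Bit 12: prefix='00' -> emit 'i', reset
Bit 13: prefix='1' -> emit 'm', reset

Answer: kmkmcim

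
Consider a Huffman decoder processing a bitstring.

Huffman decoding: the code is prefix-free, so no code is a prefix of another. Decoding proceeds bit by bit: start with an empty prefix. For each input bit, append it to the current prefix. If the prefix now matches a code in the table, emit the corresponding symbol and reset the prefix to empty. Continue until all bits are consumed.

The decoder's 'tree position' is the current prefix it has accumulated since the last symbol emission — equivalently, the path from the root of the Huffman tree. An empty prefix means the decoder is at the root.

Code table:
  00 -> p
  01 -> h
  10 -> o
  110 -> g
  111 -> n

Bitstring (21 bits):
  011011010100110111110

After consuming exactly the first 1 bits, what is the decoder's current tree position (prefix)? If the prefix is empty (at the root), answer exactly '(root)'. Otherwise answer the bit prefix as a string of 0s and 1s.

Answer: 0

Derivation:
Bit 0: prefix='0' (no match yet)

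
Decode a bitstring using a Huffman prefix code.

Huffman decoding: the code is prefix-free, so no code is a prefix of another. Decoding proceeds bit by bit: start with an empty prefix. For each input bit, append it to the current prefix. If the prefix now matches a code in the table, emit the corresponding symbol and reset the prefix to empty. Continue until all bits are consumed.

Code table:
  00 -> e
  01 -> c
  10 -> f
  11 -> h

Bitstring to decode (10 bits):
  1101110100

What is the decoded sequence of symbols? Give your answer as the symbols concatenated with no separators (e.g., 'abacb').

Bit 0: prefix='1' (no match yet)
Bit 1: prefix='11' -> emit 'h', reset
Bit 2: prefix='0' (no match yet)
Bit 3: prefix='01' -> emit 'c', reset
Bit 4: prefix='1' (no match yet)
Bit 5: prefix='11' -> emit 'h', reset
Bit 6: prefix='0' (no match yet)
Bit 7: prefix='01' -> emit 'c', reset
Bit 8: prefix='0' (no match yet)
Bit 9: prefix='00' -> emit 'e', reset

Answer: hchce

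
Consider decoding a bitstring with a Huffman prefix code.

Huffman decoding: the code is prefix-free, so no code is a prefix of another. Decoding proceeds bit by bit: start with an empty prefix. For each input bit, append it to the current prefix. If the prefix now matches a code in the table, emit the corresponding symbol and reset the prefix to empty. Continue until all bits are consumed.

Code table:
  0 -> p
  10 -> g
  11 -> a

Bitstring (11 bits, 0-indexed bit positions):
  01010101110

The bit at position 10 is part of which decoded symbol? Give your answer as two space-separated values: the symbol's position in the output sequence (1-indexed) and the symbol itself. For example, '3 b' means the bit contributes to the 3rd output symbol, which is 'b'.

Bit 0: prefix='0' -> emit 'p', reset
Bit 1: prefix='1' (no match yet)
Bit 2: prefix='10' -> emit 'g', reset
Bit 3: prefix='1' (no match yet)
Bit 4: prefix='10' -> emit 'g', reset
Bit 5: prefix='1' (no match yet)
Bit 6: prefix='10' -> emit 'g', reset
Bit 7: prefix='1' (no match yet)
Bit 8: prefix='11' -> emit 'a', reset
Bit 9: prefix='1' (no match yet)
Bit 10: prefix='10' -> emit 'g', reset

Answer: 6 g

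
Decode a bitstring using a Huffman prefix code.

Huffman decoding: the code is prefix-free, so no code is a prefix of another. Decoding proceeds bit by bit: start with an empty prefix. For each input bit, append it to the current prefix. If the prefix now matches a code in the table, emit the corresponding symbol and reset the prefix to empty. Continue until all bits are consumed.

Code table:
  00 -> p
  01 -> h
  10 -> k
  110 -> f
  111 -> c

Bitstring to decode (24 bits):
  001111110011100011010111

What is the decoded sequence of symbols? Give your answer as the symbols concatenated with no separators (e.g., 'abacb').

Answer: pccpcphkkc

Derivation:
Bit 0: prefix='0' (no match yet)
Bit 1: prefix='00' -> emit 'p', reset
Bit 2: prefix='1' (no match yet)
Bit 3: prefix='11' (no match yet)
Bit 4: prefix='111' -> emit 'c', reset
Bit 5: prefix='1' (no match yet)
Bit 6: prefix='11' (no match yet)
Bit 7: prefix='111' -> emit 'c', reset
Bit 8: prefix='0' (no match yet)
Bit 9: prefix='00' -> emit 'p', reset
Bit 10: prefix='1' (no match yet)
Bit 11: prefix='11' (no match yet)
Bit 12: prefix='111' -> emit 'c', reset
Bit 13: prefix='0' (no match yet)
Bit 14: prefix='00' -> emit 'p', reset
Bit 15: prefix='0' (no match yet)
Bit 16: prefix='01' -> emit 'h', reset
Bit 17: prefix='1' (no match yet)
Bit 18: prefix='10' -> emit 'k', reset
Bit 19: prefix='1' (no match yet)
Bit 20: prefix='10' -> emit 'k', reset
Bit 21: prefix='1' (no match yet)
Bit 22: prefix='11' (no match yet)
Bit 23: prefix='111' -> emit 'c', reset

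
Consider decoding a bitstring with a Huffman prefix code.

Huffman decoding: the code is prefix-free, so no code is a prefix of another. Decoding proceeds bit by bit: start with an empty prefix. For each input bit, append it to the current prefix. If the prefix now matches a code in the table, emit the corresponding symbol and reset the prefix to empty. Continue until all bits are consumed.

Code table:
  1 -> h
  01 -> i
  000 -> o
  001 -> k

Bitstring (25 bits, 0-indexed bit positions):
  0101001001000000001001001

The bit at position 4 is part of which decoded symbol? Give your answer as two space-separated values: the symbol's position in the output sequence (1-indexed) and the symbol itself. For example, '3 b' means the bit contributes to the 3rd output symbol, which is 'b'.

Answer: 3 k

Derivation:
Bit 0: prefix='0' (no match yet)
Bit 1: prefix='01' -> emit 'i', reset
Bit 2: prefix='0' (no match yet)
Bit 3: prefix='01' -> emit 'i', reset
Bit 4: prefix='0' (no match yet)
Bit 5: prefix='00' (no match yet)
Bit 6: prefix='001' -> emit 'k', reset
Bit 7: prefix='0' (no match yet)
Bit 8: prefix='00' (no match yet)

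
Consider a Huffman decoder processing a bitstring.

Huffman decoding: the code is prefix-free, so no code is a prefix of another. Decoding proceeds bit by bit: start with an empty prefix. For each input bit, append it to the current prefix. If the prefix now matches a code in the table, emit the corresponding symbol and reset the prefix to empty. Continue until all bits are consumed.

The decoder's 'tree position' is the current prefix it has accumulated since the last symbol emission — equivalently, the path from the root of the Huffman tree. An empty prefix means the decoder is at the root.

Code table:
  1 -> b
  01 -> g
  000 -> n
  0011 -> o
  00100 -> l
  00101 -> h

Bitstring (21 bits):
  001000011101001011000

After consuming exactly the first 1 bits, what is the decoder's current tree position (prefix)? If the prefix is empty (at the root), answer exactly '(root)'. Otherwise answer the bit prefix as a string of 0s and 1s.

Bit 0: prefix='0' (no match yet)

Answer: 0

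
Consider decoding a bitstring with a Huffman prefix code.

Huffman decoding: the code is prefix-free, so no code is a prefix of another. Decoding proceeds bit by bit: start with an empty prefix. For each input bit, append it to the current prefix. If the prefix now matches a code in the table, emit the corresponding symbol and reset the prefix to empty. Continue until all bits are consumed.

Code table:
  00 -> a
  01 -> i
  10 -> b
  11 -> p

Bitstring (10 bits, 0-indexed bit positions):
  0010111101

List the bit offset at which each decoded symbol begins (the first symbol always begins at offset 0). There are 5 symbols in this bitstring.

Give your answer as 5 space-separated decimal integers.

Bit 0: prefix='0' (no match yet)
Bit 1: prefix='00' -> emit 'a', reset
Bit 2: prefix='1' (no match yet)
Bit 3: prefix='10' -> emit 'b', reset
Bit 4: prefix='1' (no match yet)
Bit 5: prefix='11' -> emit 'p', reset
Bit 6: prefix='1' (no match yet)
Bit 7: prefix='11' -> emit 'p', reset
Bit 8: prefix='0' (no match yet)
Bit 9: prefix='01' -> emit 'i', reset

Answer: 0 2 4 6 8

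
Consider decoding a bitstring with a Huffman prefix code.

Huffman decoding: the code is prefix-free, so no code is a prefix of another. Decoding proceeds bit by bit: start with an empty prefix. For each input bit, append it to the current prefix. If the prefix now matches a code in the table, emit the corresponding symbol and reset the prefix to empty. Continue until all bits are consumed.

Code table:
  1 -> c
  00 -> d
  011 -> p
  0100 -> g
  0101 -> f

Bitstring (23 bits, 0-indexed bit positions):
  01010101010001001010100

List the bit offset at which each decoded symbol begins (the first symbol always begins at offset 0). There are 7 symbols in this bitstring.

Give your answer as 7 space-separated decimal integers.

Answer: 0 4 8 12 16 17 21

Derivation:
Bit 0: prefix='0' (no match yet)
Bit 1: prefix='01' (no match yet)
Bit 2: prefix='010' (no match yet)
Bit 3: prefix='0101' -> emit 'f', reset
Bit 4: prefix='0' (no match yet)
Bit 5: prefix='01' (no match yet)
Bit 6: prefix='010' (no match yet)
Bit 7: prefix='0101' -> emit 'f', reset
Bit 8: prefix='0' (no match yet)
Bit 9: prefix='01' (no match yet)
Bit 10: prefix='010' (no match yet)
Bit 11: prefix='0100' -> emit 'g', reset
Bit 12: prefix='0' (no match yet)
Bit 13: prefix='01' (no match yet)
Bit 14: prefix='010' (no match yet)
Bit 15: prefix='0100' -> emit 'g', reset
Bit 16: prefix='1' -> emit 'c', reset
Bit 17: prefix='0' (no match yet)
Bit 18: prefix='01' (no match yet)
Bit 19: prefix='010' (no match yet)
Bit 20: prefix='0101' -> emit 'f', reset
Bit 21: prefix='0' (no match yet)
Bit 22: prefix='00' -> emit 'd', reset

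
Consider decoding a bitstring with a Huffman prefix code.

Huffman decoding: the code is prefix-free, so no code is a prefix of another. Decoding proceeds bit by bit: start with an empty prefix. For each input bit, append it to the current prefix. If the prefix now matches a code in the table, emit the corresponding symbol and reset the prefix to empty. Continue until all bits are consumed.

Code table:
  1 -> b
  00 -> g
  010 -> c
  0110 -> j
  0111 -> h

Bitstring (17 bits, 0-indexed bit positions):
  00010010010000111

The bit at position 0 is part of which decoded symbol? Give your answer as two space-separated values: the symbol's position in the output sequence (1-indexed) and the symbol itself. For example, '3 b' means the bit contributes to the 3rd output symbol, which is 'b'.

Bit 0: prefix='0' (no match yet)
Bit 1: prefix='00' -> emit 'g', reset
Bit 2: prefix='0' (no match yet)
Bit 3: prefix='01' (no match yet)
Bit 4: prefix='010' -> emit 'c', reset

Answer: 1 g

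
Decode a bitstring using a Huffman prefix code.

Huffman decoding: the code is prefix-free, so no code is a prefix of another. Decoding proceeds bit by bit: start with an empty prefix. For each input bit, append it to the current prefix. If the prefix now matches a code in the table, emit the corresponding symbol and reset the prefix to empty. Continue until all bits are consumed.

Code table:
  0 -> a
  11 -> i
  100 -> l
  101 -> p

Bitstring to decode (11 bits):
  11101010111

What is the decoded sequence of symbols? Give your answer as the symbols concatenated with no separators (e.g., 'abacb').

Bit 0: prefix='1' (no match yet)
Bit 1: prefix='11' -> emit 'i', reset
Bit 2: prefix='1' (no match yet)
Bit 3: prefix='10' (no match yet)
Bit 4: prefix='101' -> emit 'p', reset
Bit 5: prefix='0' -> emit 'a', reset
Bit 6: prefix='1' (no match yet)
Bit 7: prefix='10' (no match yet)
Bit 8: prefix='101' -> emit 'p', reset
Bit 9: prefix='1' (no match yet)
Bit 10: prefix='11' -> emit 'i', reset

Answer: ipapi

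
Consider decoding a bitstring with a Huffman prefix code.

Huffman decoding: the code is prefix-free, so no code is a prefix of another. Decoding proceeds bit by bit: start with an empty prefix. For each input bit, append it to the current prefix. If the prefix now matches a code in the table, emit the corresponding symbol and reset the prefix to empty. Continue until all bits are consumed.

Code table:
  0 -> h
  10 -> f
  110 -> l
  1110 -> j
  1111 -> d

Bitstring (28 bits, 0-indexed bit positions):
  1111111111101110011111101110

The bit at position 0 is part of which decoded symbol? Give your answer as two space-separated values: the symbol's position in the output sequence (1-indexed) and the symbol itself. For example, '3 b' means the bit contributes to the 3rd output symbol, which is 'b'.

Bit 0: prefix='1' (no match yet)
Bit 1: prefix='11' (no match yet)
Bit 2: prefix='111' (no match yet)
Bit 3: prefix='1111' -> emit 'd', reset
Bit 4: prefix='1' (no match yet)

Answer: 1 d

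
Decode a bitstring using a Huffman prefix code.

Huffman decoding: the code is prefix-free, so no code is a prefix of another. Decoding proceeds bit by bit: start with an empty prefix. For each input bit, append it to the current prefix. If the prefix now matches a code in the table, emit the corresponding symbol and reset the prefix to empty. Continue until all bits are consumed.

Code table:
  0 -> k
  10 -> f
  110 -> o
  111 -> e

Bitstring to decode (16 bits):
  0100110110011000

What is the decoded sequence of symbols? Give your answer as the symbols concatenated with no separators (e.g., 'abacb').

Bit 0: prefix='0' -> emit 'k', reset
Bit 1: prefix='1' (no match yet)
Bit 2: prefix='10' -> emit 'f', reset
Bit 3: prefix='0' -> emit 'k', reset
Bit 4: prefix='1' (no match yet)
Bit 5: prefix='11' (no match yet)
Bit 6: prefix='110' -> emit 'o', reset
Bit 7: prefix='1' (no match yet)
Bit 8: prefix='11' (no match yet)
Bit 9: prefix='110' -> emit 'o', reset
Bit 10: prefix='0' -> emit 'k', reset
Bit 11: prefix='1' (no match yet)
Bit 12: prefix='11' (no match yet)
Bit 13: prefix='110' -> emit 'o', reset
Bit 14: prefix='0' -> emit 'k', reset
Bit 15: prefix='0' -> emit 'k', reset

Answer: kfkookokk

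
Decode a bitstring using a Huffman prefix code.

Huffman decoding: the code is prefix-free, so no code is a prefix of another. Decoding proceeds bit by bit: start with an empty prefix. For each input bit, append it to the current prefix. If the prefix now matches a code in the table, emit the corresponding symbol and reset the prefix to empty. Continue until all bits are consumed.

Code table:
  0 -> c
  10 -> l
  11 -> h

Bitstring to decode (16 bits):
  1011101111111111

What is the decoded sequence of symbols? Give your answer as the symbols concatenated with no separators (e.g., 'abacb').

Bit 0: prefix='1' (no match yet)
Bit 1: prefix='10' -> emit 'l', reset
Bit 2: prefix='1' (no match yet)
Bit 3: prefix='11' -> emit 'h', reset
Bit 4: prefix='1' (no match yet)
Bit 5: prefix='10' -> emit 'l', reset
Bit 6: prefix='1' (no match yet)
Bit 7: prefix='11' -> emit 'h', reset
Bit 8: prefix='1' (no match yet)
Bit 9: prefix='11' -> emit 'h', reset
Bit 10: prefix='1' (no match yet)
Bit 11: prefix='11' -> emit 'h', reset
Bit 12: prefix='1' (no match yet)
Bit 13: prefix='11' -> emit 'h', reset
Bit 14: prefix='1' (no match yet)
Bit 15: prefix='11' -> emit 'h', reset

Answer: lhlhhhhh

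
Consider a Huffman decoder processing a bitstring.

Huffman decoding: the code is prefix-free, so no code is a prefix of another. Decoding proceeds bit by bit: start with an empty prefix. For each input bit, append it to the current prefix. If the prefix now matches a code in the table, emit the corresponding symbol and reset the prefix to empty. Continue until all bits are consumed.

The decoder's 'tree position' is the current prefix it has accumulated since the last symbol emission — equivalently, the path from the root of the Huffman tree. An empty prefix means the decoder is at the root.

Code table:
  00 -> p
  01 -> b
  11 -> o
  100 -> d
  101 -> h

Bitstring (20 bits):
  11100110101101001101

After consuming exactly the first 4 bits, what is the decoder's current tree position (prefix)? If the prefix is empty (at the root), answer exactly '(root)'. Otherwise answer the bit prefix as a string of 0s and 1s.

Bit 0: prefix='1' (no match yet)
Bit 1: prefix='11' -> emit 'o', reset
Bit 2: prefix='1' (no match yet)
Bit 3: prefix='10' (no match yet)

Answer: 10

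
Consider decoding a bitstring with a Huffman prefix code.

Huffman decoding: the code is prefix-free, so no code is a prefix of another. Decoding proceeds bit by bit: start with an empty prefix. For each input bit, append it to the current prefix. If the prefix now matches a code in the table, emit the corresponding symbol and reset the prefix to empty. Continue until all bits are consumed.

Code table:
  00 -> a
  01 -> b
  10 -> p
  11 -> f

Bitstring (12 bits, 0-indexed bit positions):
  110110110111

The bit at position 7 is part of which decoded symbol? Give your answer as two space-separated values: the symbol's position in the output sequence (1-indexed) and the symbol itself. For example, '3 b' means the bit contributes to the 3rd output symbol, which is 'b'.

Answer: 4 f

Derivation:
Bit 0: prefix='1' (no match yet)
Bit 1: prefix='11' -> emit 'f', reset
Bit 2: prefix='0' (no match yet)
Bit 3: prefix='01' -> emit 'b', reset
Bit 4: prefix='1' (no match yet)
Bit 5: prefix='10' -> emit 'p', reset
Bit 6: prefix='1' (no match yet)
Bit 7: prefix='11' -> emit 'f', reset
Bit 8: prefix='0' (no match yet)
Bit 9: prefix='01' -> emit 'b', reset
Bit 10: prefix='1' (no match yet)
Bit 11: prefix='11' -> emit 'f', reset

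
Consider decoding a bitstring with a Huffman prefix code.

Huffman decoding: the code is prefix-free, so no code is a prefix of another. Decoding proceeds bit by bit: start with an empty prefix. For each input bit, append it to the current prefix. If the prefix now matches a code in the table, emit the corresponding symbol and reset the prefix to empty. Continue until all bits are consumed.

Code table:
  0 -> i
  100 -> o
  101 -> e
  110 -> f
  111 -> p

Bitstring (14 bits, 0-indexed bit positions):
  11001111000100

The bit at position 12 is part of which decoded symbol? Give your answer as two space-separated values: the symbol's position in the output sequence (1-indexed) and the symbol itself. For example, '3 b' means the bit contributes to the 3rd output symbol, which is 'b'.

Bit 0: prefix='1' (no match yet)
Bit 1: prefix='11' (no match yet)
Bit 2: prefix='110' -> emit 'f', reset
Bit 3: prefix='0' -> emit 'i', reset
Bit 4: prefix='1' (no match yet)
Bit 5: prefix='11' (no match yet)
Bit 6: prefix='111' -> emit 'p', reset
Bit 7: prefix='1' (no match yet)
Bit 8: prefix='10' (no match yet)
Bit 9: prefix='100' -> emit 'o', reset
Bit 10: prefix='0' -> emit 'i', reset
Bit 11: prefix='1' (no match yet)
Bit 12: prefix='10' (no match yet)
Bit 13: prefix='100' -> emit 'o', reset

Answer: 6 o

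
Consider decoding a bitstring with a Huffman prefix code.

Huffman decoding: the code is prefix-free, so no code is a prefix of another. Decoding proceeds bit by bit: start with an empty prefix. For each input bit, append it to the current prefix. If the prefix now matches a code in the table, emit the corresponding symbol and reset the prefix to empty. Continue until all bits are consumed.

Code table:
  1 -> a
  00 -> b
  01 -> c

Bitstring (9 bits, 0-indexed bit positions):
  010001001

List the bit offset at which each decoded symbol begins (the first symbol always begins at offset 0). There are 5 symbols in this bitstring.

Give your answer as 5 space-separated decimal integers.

Answer: 0 2 4 6 8

Derivation:
Bit 0: prefix='0' (no match yet)
Bit 1: prefix='01' -> emit 'c', reset
Bit 2: prefix='0' (no match yet)
Bit 3: prefix='00' -> emit 'b', reset
Bit 4: prefix='0' (no match yet)
Bit 5: prefix='01' -> emit 'c', reset
Bit 6: prefix='0' (no match yet)
Bit 7: prefix='00' -> emit 'b', reset
Bit 8: prefix='1' -> emit 'a', reset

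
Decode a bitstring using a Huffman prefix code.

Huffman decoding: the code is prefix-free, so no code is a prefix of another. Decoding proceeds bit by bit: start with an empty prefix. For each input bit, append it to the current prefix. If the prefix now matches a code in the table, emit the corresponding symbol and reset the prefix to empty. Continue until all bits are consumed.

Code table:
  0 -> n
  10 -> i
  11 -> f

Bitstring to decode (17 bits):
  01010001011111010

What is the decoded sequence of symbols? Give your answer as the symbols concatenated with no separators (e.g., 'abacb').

Answer: niinniffii

Derivation:
Bit 0: prefix='0' -> emit 'n', reset
Bit 1: prefix='1' (no match yet)
Bit 2: prefix='10' -> emit 'i', reset
Bit 3: prefix='1' (no match yet)
Bit 4: prefix='10' -> emit 'i', reset
Bit 5: prefix='0' -> emit 'n', reset
Bit 6: prefix='0' -> emit 'n', reset
Bit 7: prefix='1' (no match yet)
Bit 8: prefix='10' -> emit 'i', reset
Bit 9: prefix='1' (no match yet)
Bit 10: prefix='11' -> emit 'f', reset
Bit 11: prefix='1' (no match yet)
Bit 12: prefix='11' -> emit 'f', reset
Bit 13: prefix='1' (no match yet)
Bit 14: prefix='10' -> emit 'i', reset
Bit 15: prefix='1' (no match yet)
Bit 16: prefix='10' -> emit 'i', reset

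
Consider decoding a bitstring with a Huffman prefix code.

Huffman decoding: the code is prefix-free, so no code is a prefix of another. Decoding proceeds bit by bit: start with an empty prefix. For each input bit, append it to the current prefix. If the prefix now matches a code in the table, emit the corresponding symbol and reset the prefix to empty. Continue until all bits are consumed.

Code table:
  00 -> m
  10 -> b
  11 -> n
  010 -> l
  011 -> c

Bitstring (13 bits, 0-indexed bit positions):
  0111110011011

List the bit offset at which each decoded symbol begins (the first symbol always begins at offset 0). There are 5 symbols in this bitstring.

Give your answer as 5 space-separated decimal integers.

Answer: 0 3 5 7 10

Derivation:
Bit 0: prefix='0' (no match yet)
Bit 1: prefix='01' (no match yet)
Bit 2: prefix='011' -> emit 'c', reset
Bit 3: prefix='1' (no match yet)
Bit 4: prefix='11' -> emit 'n', reset
Bit 5: prefix='1' (no match yet)
Bit 6: prefix='10' -> emit 'b', reset
Bit 7: prefix='0' (no match yet)
Bit 8: prefix='01' (no match yet)
Bit 9: prefix='011' -> emit 'c', reset
Bit 10: prefix='0' (no match yet)
Bit 11: prefix='01' (no match yet)
Bit 12: prefix='011' -> emit 'c', reset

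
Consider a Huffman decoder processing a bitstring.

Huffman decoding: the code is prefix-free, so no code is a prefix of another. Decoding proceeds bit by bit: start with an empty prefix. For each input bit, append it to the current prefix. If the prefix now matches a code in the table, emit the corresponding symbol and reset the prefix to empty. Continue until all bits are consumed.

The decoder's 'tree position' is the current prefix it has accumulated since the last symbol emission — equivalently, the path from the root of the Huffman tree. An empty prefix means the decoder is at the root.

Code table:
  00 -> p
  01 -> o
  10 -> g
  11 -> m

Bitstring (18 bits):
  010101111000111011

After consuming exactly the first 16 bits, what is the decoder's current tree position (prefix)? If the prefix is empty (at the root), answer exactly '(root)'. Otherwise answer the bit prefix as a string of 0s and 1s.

Bit 0: prefix='0' (no match yet)
Bit 1: prefix='01' -> emit 'o', reset
Bit 2: prefix='0' (no match yet)
Bit 3: prefix='01' -> emit 'o', reset
Bit 4: prefix='0' (no match yet)
Bit 5: prefix='01' -> emit 'o', reset
Bit 6: prefix='1' (no match yet)
Bit 7: prefix='11' -> emit 'm', reset
Bit 8: prefix='1' (no match yet)
Bit 9: prefix='10' -> emit 'g', reset
Bit 10: prefix='0' (no match yet)
Bit 11: prefix='00' -> emit 'p', reset
Bit 12: prefix='1' (no match yet)
Bit 13: prefix='11' -> emit 'm', reset
Bit 14: prefix='1' (no match yet)
Bit 15: prefix='10' -> emit 'g', reset

Answer: (root)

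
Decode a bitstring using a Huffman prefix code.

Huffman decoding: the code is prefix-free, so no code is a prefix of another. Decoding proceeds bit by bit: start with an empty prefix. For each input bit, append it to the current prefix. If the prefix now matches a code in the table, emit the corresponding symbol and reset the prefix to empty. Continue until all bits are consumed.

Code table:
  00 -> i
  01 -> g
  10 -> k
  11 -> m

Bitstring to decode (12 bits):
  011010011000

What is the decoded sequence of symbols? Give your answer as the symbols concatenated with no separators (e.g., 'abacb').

Answer: gkkgki

Derivation:
Bit 0: prefix='0' (no match yet)
Bit 1: prefix='01' -> emit 'g', reset
Bit 2: prefix='1' (no match yet)
Bit 3: prefix='10' -> emit 'k', reset
Bit 4: prefix='1' (no match yet)
Bit 5: prefix='10' -> emit 'k', reset
Bit 6: prefix='0' (no match yet)
Bit 7: prefix='01' -> emit 'g', reset
Bit 8: prefix='1' (no match yet)
Bit 9: prefix='10' -> emit 'k', reset
Bit 10: prefix='0' (no match yet)
Bit 11: prefix='00' -> emit 'i', reset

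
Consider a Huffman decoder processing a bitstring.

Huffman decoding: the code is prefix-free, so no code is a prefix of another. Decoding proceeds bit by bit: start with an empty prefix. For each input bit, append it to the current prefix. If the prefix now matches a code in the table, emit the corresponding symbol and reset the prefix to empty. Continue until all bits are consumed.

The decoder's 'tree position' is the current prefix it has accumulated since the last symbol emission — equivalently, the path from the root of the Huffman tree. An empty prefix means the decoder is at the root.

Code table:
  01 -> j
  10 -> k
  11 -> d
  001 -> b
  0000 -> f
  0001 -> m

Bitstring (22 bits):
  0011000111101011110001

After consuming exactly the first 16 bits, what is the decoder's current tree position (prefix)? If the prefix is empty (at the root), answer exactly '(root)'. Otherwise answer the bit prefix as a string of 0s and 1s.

Bit 0: prefix='0' (no match yet)
Bit 1: prefix='00' (no match yet)
Bit 2: prefix='001' -> emit 'b', reset
Bit 3: prefix='1' (no match yet)
Bit 4: prefix='10' -> emit 'k', reset
Bit 5: prefix='0' (no match yet)
Bit 6: prefix='00' (no match yet)
Bit 7: prefix='001' -> emit 'b', reset
Bit 8: prefix='1' (no match yet)
Bit 9: prefix='11' -> emit 'd', reset
Bit 10: prefix='1' (no match yet)
Bit 11: prefix='10' -> emit 'k', reset
Bit 12: prefix='1' (no match yet)
Bit 13: prefix='10' -> emit 'k', reset
Bit 14: prefix='1' (no match yet)
Bit 15: prefix='11' -> emit 'd', reset

Answer: (root)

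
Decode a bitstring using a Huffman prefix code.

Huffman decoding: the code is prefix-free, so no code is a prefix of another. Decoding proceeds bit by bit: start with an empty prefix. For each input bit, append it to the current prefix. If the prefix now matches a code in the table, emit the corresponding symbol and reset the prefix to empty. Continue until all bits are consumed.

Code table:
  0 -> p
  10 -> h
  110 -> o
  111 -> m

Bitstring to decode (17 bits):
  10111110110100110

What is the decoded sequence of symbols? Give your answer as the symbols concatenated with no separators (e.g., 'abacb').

Answer: hmoohpo

Derivation:
Bit 0: prefix='1' (no match yet)
Bit 1: prefix='10' -> emit 'h', reset
Bit 2: prefix='1' (no match yet)
Bit 3: prefix='11' (no match yet)
Bit 4: prefix='111' -> emit 'm', reset
Bit 5: prefix='1' (no match yet)
Bit 6: prefix='11' (no match yet)
Bit 7: prefix='110' -> emit 'o', reset
Bit 8: prefix='1' (no match yet)
Bit 9: prefix='11' (no match yet)
Bit 10: prefix='110' -> emit 'o', reset
Bit 11: prefix='1' (no match yet)
Bit 12: prefix='10' -> emit 'h', reset
Bit 13: prefix='0' -> emit 'p', reset
Bit 14: prefix='1' (no match yet)
Bit 15: prefix='11' (no match yet)
Bit 16: prefix='110' -> emit 'o', reset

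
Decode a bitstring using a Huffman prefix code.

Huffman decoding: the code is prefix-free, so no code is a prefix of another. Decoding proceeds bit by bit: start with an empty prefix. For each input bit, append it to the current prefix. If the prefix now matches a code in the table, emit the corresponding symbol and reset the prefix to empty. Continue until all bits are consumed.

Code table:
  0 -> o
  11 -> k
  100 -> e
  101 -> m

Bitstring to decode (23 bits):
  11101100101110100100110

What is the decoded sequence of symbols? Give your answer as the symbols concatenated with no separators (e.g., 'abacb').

Answer: kmemkoeeko

Derivation:
Bit 0: prefix='1' (no match yet)
Bit 1: prefix='11' -> emit 'k', reset
Bit 2: prefix='1' (no match yet)
Bit 3: prefix='10' (no match yet)
Bit 4: prefix='101' -> emit 'm', reset
Bit 5: prefix='1' (no match yet)
Bit 6: prefix='10' (no match yet)
Bit 7: prefix='100' -> emit 'e', reset
Bit 8: prefix='1' (no match yet)
Bit 9: prefix='10' (no match yet)
Bit 10: prefix='101' -> emit 'm', reset
Bit 11: prefix='1' (no match yet)
Bit 12: prefix='11' -> emit 'k', reset
Bit 13: prefix='0' -> emit 'o', reset
Bit 14: prefix='1' (no match yet)
Bit 15: prefix='10' (no match yet)
Bit 16: prefix='100' -> emit 'e', reset
Bit 17: prefix='1' (no match yet)
Bit 18: prefix='10' (no match yet)
Bit 19: prefix='100' -> emit 'e', reset
Bit 20: prefix='1' (no match yet)
Bit 21: prefix='11' -> emit 'k', reset
Bit 22: prefix='0' -> emit 'o', reset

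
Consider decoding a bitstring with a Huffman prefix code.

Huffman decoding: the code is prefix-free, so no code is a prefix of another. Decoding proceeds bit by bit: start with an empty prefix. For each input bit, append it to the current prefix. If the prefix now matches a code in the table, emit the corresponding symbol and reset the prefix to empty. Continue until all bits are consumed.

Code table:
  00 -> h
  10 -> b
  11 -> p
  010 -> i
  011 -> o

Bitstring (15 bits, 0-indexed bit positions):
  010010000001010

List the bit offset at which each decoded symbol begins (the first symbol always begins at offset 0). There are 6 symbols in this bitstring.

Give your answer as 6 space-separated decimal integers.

Bit 0: prefix='0' (no match yet)
Bit 1: prefix='01' (no match yet)
Bit 2: prefix='010' -> emit 'i', reset
Bit 3: prefix='0' (no match yet)
Bit 4: prefix='01' (no match yet)
Bit 5: prefix='010' -> emit 'i', reset
Bit 6: prefix='0' (no match yet)
Bit 7: prefix='00' -> emit 'h', reset
Bit 8: prefix='0' (no match yet)
Bit 9: prefix='00' -> emit 'h', reset
Bit 10: prefix='0' (no match yet)
Bit 11: prefix='01' (no match yet)
Bit 12: prefix='010' -> emit 'i', reset
Bit 13: prefix='1' (no match yet)
Bit 14: prefix='10' -> emit 'b', reset

Answer: 0 3 6 8 10 13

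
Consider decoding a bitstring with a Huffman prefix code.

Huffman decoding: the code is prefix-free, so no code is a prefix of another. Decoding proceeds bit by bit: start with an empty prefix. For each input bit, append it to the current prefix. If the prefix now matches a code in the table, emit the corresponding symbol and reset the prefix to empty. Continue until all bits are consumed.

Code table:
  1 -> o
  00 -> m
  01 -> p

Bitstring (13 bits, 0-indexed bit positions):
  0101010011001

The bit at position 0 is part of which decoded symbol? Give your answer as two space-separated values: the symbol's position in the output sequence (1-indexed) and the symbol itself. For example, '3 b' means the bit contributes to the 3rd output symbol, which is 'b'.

Bit 0: prefix='0' (no match yet)
Bit 1: prefix='01' -> emit 'p', reset
Bit 2: prefix='0' (no match yet)
Bit 3: prefix='01' -> emit 'p', reset
Bit 4: prefix='0' (no match yet)

Answer: 1 p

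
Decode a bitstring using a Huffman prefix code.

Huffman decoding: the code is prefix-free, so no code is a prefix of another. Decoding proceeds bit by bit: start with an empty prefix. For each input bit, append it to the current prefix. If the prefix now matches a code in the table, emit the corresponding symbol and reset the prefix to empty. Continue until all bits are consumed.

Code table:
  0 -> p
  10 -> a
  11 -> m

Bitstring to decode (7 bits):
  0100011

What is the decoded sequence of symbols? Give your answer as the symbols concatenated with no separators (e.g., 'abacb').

Bit 0: prefix='0' -> emit 'p', reset
Bit 1: prefix='1' (no match yet)
Bit 2: prefix='10' -> emit 'a', reset
Bit 3: prefix='0' -> emit 'p', reset
Bit 4: prefix='0' -> emit 'p', reset
Bit 5: prefix='1' (no match yet)
Bit 6: prefix='11' -> emit 'm', reset

Answer: pappm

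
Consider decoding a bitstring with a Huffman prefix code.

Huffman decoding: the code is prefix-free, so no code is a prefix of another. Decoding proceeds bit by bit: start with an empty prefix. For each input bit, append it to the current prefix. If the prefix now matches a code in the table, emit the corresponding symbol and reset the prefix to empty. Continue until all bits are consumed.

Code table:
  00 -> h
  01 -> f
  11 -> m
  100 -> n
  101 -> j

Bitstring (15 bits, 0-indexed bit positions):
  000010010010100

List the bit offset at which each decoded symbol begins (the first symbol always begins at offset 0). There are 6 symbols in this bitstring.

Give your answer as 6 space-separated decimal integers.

Answer: 0 2 4 7 10 13

Derivation:
Bit 0: prefix='0' (no match yet)
Bit 1: prefix='00' -> emit 'h', reset
Bit 2: prefix='0' (no match yet)
Bit 3: prefix='00' -> emit 'h', reset
Bit 4: prefix='1' (no match yet)
Bit 5: prefix='10' (no match yet)
Bit 6: prefix='100' -> emit 'n', reset
Bit 7: prefix='1' (no match yet)
Bit 8: prefix='10' (no match yet)
Bit 9: prefix='100' -> emit 'n', reset
Bit 10: prefix='1' (no match yet)
Bit 11: prefix='10' (no match yet)
Bit 12: prefix='101' -> emit 'j', reset
Bit 13: prefix='0' (no match yet)
Bit 14: prefix='00' -> emit 'h', reset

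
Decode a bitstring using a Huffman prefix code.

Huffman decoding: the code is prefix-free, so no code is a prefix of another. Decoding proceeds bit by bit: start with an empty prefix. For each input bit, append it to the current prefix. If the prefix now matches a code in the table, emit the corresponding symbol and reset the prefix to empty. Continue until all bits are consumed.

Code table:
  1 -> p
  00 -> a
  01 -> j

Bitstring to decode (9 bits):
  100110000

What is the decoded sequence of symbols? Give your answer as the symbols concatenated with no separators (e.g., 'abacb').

Answer: pappaa

Derivation:
Bit 0: prefix='1' -> emit 'p', reset
Bit 1: prefix='0' (no match yet)
Bit 2: prefix='00' -> emit 'a', reset
Bit 3: prefix='1' -> emit 'p', reset
Bit 4: prefix='1' -> emit 'p', reset
Bit 5: prefix='0' (no match yet)
Bit 6: prefix='00' -> emit 'a', reset
Bit 7: prefix='0' (no match yet)
Bit 8: prefix='00' -> emit 'a', reset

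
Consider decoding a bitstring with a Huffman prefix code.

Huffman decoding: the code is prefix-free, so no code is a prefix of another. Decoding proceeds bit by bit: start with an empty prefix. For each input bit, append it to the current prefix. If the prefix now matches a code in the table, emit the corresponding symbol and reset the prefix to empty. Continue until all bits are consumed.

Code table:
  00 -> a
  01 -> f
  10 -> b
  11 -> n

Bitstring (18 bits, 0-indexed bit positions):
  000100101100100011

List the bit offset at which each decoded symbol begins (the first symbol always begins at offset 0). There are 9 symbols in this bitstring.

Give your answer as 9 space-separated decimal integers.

Bit 0: prefix='0' (no match yet)
Bit 1: prefix='00' -> emit 'a', reset
Bit 2: prefix='0' (no match yet)
Bit 3: prefix='01' -> emit 'f', reset
Bit 4: prefix='0' (no match yet)
Bit 5: prefix='00' -> emit 'a', reset
Bit 6: prefix='1' (no match yet)
Bit 7: prefix='10' -> emit 'b', reset
Bit 8: prefix='1' (no match yet)
Bit 9: prefix='11' -> emit 'n', reset
Bit 10: prefix='0' (no match yet)
Bit 11: prefix='00' -> emit 'a', reset
Bit 12: prefix='1' (no match yet)
Bit 13: prefix='10' -> emit 'b', reset
Bit 14: prefix='0' (no match yet)
Bit 15: prefix='00' -> emit 'a', reset
Bit 16: prefix='1' (no match yet)
Bit 17: prefix='11' -> emit 'n', reset

Answer: 0 2 4 6 8 10 12 14 16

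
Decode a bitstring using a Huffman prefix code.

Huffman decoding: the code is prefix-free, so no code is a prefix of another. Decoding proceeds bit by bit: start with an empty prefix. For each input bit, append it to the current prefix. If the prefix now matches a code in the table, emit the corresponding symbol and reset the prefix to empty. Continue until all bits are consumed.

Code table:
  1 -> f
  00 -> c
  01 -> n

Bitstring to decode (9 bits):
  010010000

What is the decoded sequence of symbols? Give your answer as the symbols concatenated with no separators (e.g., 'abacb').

Answer: ncfcc

Derivation:
Bit 0: prefix='0' (no match yet)
Bit 1: prefix='01' -> emit 'n', reset
Bit 2: prefix='0' (no match yet)
Bit 3: prefix='00' -> emit 'c', reset
Bit 4: prefix='1' -> emit 'f', reset
Bit 5: prefix='0' (no match yet)
Bit 6: prefix='00' -> emit 'c', reset
Bit 7: prefix='0' (no match yet)
Bit 8: prefix='00' -> emit 'c', reset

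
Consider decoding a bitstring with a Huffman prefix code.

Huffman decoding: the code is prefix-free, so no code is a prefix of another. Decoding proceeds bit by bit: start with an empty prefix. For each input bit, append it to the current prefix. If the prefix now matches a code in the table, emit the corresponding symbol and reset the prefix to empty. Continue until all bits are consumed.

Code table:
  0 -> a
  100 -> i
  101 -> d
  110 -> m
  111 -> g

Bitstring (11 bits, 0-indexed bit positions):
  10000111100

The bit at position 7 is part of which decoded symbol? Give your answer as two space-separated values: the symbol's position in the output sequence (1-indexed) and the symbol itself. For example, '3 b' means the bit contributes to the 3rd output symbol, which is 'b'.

Bit 0: prefix='1' (no match yet)
Bit 1: prefix='10' (no match yet)
Bit 2: prefix='100' -> emit 'i', reset
Bit 3: prefix='0' -> emit 'a', reset
Bit 4: prefix='0' -> emit 'a', reset
Bit 5: prefix='1' (no match yet)
Bit 6: prefix='11' (no match yet)
Bit 7: prefix='111' -> emit 'g', reset
Bit 8: prefix='1' (no match yet)
Bit 9: prefix='10' (no match yet)
Bit 10: prefix='100' -> emit 'i', reset

Answer: 4 g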